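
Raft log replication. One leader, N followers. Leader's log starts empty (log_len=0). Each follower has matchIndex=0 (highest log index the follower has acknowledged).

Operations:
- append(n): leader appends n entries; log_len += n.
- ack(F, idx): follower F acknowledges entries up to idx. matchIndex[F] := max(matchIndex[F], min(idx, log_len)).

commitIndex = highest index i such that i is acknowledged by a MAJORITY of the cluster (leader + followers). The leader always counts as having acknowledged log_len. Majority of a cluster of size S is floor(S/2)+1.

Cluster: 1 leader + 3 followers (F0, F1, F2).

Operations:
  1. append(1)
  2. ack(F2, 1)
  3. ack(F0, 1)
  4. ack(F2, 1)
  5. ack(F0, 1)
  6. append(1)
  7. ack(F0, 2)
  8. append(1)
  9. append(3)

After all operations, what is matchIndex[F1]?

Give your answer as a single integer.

Op 1: append 1 -> log_len=1
Op 2: F2 acks idx 1 -> match: F0=0 F1=0 F2=1; commitIndex=0
Op 3: F0 acks idx 1 -> match: F0=1 F1=0 F2=1; commitIndex=1
Op 4: F2 acks idx 1 -> match: F0=1 F1=0 F2=1; commitIndex=1
Op 5: F0 acks idx 1 -> match: F0=1 F1=0 F2=1; commitIndex=1
Op 6: append 1 -> log_len=2
Op 7: F0 acks idx 2 -> match: F0=2 F1=0 F2=1; commitIndex=1
Op 8: append 1 -> log_len=3
Op 9: append 3 -> log_len=6

Answer: 0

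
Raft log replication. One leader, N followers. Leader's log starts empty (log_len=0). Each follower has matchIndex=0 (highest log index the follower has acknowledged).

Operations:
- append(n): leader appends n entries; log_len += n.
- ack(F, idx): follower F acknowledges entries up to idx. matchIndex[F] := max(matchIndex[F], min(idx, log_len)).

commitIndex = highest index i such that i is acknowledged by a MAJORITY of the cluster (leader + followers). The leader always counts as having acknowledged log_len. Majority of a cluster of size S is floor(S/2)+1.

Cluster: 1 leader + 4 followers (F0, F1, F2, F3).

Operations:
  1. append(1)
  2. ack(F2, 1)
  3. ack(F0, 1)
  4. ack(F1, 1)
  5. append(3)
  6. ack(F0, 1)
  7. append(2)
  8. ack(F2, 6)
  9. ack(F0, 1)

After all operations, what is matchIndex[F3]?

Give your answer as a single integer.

Op 1: append 1 -> log_len=1
Op 2: F2 acks idx 1 -> match: F0=0 F1=0 F2=1 F3=0; commitIndex=0
Op 3: F0 acks idx 1 -> match: F0=1 F1=0 F2=1 F3=0; commitIndex=1
Op 4: F1 acks idx 1 -> match: F0=1 F1=1 F2=1 F3=0; commitIndex=1
Op 5: append 3 -> log_len=4
Op 6: F0 acks idx 1 -> match: F0=1 F1=1 F2=1 F3=0; commitIndex=1
Op 7: append 2 -> log_len=6
Op 8: F2 acks idx 6 -> match: F0=1 F1=1 F2=6 F3=0; commitIndex=1
Op 9: F0 acks idx 1 -> match: F0=1 F1=1 F2=6 F3=0; commitIndex=1

Answer: 0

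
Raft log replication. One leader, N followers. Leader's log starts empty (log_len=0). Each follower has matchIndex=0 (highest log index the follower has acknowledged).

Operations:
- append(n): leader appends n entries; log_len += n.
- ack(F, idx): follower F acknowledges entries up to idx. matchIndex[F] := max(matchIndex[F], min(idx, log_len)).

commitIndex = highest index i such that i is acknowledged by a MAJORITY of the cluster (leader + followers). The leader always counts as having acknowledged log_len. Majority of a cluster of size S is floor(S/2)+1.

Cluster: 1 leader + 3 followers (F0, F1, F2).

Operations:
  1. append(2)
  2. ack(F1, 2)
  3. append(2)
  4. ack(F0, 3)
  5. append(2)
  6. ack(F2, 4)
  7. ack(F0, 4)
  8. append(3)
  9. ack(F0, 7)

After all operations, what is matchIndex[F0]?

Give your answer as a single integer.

Answer: 7

Derivation:
Op 1: append 2 -> log_len=2
Op 2: F1 acks idx 2 -> match: F0=0 F1=2 F2=0; commitIndex=0
Op 3: append 2 -> log_len=4
Op 4: F0 acks idx 3 -> match: F0=3 F1=2 F2=0; commitIndex=2
Op 5: append 2 -> log_len=6
Op 6: F2 acks idx 4 -> match: F0=3 F1=2 F2=4; commitIndex=3
Op 7: F0 acks idx 4 -> match: F0=4 F1=2 F2=4; commitIndex=4
Op 8: append 3 -> log_len=9
Op 9: F0 acks idx 7 -> match: F0=7 F1=2 F2=4; commitIndex=4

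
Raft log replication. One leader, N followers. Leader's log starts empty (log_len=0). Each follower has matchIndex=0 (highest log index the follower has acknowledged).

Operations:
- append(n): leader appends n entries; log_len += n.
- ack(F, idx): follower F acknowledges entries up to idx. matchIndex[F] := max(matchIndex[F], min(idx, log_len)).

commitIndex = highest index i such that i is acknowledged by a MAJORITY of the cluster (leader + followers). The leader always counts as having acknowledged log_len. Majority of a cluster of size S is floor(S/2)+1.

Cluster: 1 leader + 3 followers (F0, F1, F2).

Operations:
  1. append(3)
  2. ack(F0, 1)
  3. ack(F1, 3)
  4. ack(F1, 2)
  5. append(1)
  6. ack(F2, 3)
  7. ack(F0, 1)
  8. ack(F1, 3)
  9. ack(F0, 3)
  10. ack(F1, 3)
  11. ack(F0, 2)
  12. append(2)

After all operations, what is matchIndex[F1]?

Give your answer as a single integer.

Answer: 3

Derivation:
Op 1: append 3 -> log_len=3
Op 2: F0 acks idx 1 -> match: F0=1 F1=0 F2=0; commitIndex=0
Op 3: F1 acks idx 3 -> match: F0=1 F1=3 F2=0; commitIndex=1
Op 4: F1 acks idx 2 -> match: F0=1 F1=3 F2=0; commitIndex=1
Op 5: append 1 -> log_len=4
Op 6: F2 acks idx 3 -> match: F0=1 F1=3 F2=3; commitIndex=3
Op 7: F0 acks idx 1 -> match: F0=1 F1=3 F2=3; commitIndex=3
Op 8: F1 acks idx 3 -> match: F0=1 F1=3 F2=3; commitIndex=3
Op 9: F0 acks idx 3 -> match: F0=3 F1=3 F2=3; commitIndex=3
Op 10: F1 acks idx 3 -> match: F0=3 F1=3 F2=3; commitIndex=3
Op 11: F0 acks idx 2 -> match: F0=3 F1=3 F2=3; commitIndex=3
Op 12: append 2 -> log_len=6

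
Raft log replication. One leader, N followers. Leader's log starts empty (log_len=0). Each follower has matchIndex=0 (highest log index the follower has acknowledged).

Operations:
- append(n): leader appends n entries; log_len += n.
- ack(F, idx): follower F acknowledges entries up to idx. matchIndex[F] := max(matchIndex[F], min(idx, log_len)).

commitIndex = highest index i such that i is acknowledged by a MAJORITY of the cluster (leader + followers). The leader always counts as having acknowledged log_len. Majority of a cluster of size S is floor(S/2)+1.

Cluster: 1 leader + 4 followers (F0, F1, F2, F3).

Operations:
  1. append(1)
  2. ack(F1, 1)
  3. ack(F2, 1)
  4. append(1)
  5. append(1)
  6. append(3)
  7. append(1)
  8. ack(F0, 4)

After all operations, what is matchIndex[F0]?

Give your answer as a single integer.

Answer: 4

Derivation:
Op 1: append 1 -> log_len=1
Op 2: F1 acks idx 1 -> match: F0=0 F1=1 F2=0 F3=0; commitIndex=0
Op 3: F2 acks idx 1 -> match: F0=0 F1=1 F2=1 F3=0; commitIndex=1
Op 4: append 1 -> log_len=2
Op 5: append 1 -> log_len=3
Op 6: append 3 -> log_len=6
Op 7: append 1 -> log_len=7
Op 8: F0 acks idx 4 -> match: F0=4 F1=1 F2=1 F3=0; commitIndex=1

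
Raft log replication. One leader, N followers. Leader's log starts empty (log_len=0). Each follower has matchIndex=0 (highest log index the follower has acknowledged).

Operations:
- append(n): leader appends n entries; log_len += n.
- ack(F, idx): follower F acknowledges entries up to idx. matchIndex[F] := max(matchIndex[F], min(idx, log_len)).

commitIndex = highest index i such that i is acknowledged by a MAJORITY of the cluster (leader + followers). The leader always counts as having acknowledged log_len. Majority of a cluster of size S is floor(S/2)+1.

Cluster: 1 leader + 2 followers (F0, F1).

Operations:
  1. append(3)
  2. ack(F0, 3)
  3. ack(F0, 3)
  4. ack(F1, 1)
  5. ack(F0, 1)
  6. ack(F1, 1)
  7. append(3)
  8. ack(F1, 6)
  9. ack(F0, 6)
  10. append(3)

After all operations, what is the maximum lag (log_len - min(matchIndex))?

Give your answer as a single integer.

Op 1: append 3 -> log_len=3
Op 2: F0 acks idx 3 -> match: F0=3 F1=0; commitIndex=3
Op 3: F0 acks idx 3 -> match: F0=3 F1=0; commitIndex=3
Op 4: F1 acks idx 1 -> match: F0=3 F1=1; commitIndex=3
Op 5: F0 acks idx 1 -> match: F0=3 F1=1; commitIndex=3
Op 6: F1 acks idx 1 -> match: F0=3 F1=1; commitIndex=3
Op 7: append 3 -> log_len=6
Op 8: F1 acks idx 6 -> match: F0=3 F1=6; commitIndex=6
Op 9: F0 acks idx 6 -> match: F0=6 F1=6; commitIndex=6
Op 10: append 3 -> log_len=9

Answer: 3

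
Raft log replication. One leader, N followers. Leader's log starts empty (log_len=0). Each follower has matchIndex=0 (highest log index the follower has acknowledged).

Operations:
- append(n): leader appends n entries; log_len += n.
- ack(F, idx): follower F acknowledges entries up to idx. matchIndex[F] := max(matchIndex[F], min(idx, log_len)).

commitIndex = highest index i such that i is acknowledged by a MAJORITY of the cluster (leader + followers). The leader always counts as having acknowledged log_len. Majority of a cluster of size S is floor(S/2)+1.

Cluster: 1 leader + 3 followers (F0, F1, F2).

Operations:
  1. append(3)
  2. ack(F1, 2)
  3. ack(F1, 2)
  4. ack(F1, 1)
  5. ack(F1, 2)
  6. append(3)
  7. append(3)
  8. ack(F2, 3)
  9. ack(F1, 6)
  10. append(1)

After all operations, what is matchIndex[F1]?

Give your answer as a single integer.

Answer: 6

Derivation:
Op 1: append 3 -> log_len=3
Op 2: F1 acks idx 2 -> match: F0=0 F1=2 F2=0; commitIndex=0
Op 3: F1 acks idx 2 -> match: F0=0 F1=2 F2=0; commitIndex=0
Op 4: F1 acks idx 1 -> match: F0=0 F1=2 F2=0; commitIndex=0
Op 5: F1 acks idx 2 -> match: F0=0 F1=2 F2=0; commitIndex=0
Op 6: append 3 -> log_len=6
Op 7: append 3 -> log_len=9
Op 8: F2 acks idx 3 -> match: F0=0 F1=2 F2=3; commitIndex=2
Op 9: F1 acks idx 6 -> match: F0=0 F1=6 F2=3; commitIndex=3
Op 10: append 1 -> log_len=10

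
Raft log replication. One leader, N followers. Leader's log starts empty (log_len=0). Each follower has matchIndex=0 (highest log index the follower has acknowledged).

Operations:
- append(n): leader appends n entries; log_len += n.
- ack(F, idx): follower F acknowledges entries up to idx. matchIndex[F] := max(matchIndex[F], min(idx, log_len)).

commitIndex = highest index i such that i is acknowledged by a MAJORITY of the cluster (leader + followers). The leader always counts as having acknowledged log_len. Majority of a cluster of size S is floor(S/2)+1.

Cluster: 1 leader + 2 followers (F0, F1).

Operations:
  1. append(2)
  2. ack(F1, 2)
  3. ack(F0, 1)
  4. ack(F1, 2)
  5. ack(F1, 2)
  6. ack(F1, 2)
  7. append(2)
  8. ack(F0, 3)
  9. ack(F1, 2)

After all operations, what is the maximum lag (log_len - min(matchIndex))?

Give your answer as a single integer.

Answer: 2

Derivation:
Op 1: append 2 -> log_len=2
Op 2: F1 acks idx 2 -> match: F0=0 F1=2; commitIndex=2
Op 3: F0 acks idx 1 -> match: F0=1 F1=2; commitIndex=2
Op 4: F1 acks idx 2 -> match: F0=1 F1=2; commitIndex=2
Op 5: F1 acks idx 2 -> match: F0=1 F1=2; commitIndex=2
Op 6: F1 acks idx 2 -> match: F0=1 F1=2; commitIndex=2
Op 7: append 2 -> log_len=4
Op 8: F0 acks idx 3 -> match: F0=3 F1=2; commitIndex=3
Op 9: F1 acks idx 2 -> match: F0=3 F1=2; commitIndex=3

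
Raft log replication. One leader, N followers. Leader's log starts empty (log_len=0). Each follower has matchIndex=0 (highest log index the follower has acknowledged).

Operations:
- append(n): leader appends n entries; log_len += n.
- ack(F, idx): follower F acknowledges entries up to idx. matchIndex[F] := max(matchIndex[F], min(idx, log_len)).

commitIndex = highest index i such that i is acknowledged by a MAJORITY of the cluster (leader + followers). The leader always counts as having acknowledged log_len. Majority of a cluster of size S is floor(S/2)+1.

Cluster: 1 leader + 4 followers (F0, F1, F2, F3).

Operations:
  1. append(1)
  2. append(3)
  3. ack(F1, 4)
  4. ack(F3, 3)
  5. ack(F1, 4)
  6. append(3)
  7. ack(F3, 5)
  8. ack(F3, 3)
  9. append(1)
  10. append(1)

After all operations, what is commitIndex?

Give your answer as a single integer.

Answer: 4

Derivation:
Op 1: append 1 -> log_len=1
Op 2: append 3 -> log_len=4
Op 3: F1 acks idx 4 -> match: F0=0 F1=4 F2=0 F3=0; commitIndex=0
Op 4: F3 acks idx 3 -> match: F0=0 F1=4 F2=0 F3=3; commitIndex=3
Op 5: F1 acks idx 4 -> match: F0=0 F1=4 F2=0 F3=3; commitIndex=3
Op 6: append 3 -> log_len=7
Op 7: F3 acks idx 5 -> match: F0=0 F1=4 F2=0 F3=5; commitIndex=4
Op 8: F3 acks idx 3 -> match: F0=0 F1=4 F2=0 F3=5; commitIndex=4
Op 9: append 1 -> log_len=8
Op 10: append 1 -> log_len=9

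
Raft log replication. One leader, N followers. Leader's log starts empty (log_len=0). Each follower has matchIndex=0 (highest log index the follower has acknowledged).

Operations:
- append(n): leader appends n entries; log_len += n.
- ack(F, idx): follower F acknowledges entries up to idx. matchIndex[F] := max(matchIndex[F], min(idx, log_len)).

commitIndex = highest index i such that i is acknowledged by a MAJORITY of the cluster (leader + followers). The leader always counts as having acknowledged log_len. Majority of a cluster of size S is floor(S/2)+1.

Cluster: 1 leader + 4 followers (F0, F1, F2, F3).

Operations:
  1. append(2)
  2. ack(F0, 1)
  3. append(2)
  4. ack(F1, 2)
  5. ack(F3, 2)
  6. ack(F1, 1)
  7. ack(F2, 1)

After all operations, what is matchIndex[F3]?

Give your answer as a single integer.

Answer: 2

Derivation:
Op 1: append 2 -> log_len=2
Op 2: F0 acks idx 1 -> match: F0=1 F1=0 F2=0 F3=0; commitIndex=0
Op 3: append 2 -> log_len=4
Op 4: F1 acks idx 2 -> match: F0=1 F1=2 F2=0 F3=0; commitIndex=1
Op 5: F3 acks idx 2 -> match: F0=1 F1=2 F2=0 F3=2; commitIndex=2
Op 6: F1 acks idx 1 -> match: F0=1 F1=2 F2=0 F3=2; commitIndex=2
Op 7: F2 acks idx 1 -> match: F0=1 F1=2 F2=1 F3=2; commitIndex=2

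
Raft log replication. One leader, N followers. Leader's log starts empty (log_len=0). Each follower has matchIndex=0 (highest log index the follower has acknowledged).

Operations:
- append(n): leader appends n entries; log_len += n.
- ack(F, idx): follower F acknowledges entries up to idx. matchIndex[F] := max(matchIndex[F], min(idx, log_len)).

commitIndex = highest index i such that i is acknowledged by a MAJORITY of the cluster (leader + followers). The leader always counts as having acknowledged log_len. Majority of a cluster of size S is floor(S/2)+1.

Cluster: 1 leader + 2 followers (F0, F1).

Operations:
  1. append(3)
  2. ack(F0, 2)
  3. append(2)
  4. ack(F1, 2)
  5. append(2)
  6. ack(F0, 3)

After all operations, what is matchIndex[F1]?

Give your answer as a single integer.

Op 1: append 3 -> log_len=3
Op 2: F0 acks idx 2 -> match: F0=2 F1=0; commitIndex=2
Op 3: append 2 -> log_len=5
Op 4: F1 acks idx 2 -> match: F0=2 F1=2; commitIndex=2
Op 5: append 2 -> log_len=7
Op 6: F0 acks idx 3 -> match: F0=3 F1=2; commitIndex=3

Answer: 2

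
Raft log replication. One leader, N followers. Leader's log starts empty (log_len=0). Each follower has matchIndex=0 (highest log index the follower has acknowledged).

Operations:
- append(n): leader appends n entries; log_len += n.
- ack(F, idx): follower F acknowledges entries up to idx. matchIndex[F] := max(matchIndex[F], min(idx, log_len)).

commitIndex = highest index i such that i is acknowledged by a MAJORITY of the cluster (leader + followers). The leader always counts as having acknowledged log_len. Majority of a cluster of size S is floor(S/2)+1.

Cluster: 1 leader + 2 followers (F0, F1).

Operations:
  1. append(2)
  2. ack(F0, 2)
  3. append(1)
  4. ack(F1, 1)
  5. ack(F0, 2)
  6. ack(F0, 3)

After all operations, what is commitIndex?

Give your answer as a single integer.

Op 1: append 2 -> log_len=2
Op 2: F0 acks idx 2 -> match: F0=2 F1=0; commitIndex=2
Op 3: append 1 -> log_len=3
Op 4: F1 acks idx 1 -> match: F0=2 F1=1; commitIndex=2
Op 5: F0 acks idx 2 -> match: F0=2 F1=1; commitIndex=2
Op 6: F0 acks idx 3 -> match: F0=3 F1=1; commitIndex=3

Answer: 3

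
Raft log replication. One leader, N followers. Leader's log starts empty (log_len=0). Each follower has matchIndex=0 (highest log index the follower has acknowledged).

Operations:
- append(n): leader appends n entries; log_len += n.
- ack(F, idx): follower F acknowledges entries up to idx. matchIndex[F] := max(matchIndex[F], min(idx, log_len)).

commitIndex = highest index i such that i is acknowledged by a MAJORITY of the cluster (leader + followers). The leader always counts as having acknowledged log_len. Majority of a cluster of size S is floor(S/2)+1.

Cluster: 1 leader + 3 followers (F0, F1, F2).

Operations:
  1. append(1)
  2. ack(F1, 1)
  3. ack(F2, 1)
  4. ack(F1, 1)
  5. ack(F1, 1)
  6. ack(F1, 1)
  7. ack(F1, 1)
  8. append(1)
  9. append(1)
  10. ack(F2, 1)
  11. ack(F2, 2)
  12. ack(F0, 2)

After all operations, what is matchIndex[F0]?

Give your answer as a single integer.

Answer: 2

Derivation:
Op 1: append 1 -> log_len=1
Op 2: F1 acks idx 1 -> match: F0=0 F1=1 F2=0; commitIndex=0
Op 3: F2 acks idx 1 -> match: F0=0 F1=1 F2=1; commitIndex=1
Op 4: F1 acks idx 1 -> match: F0=0 F1=1 F2=1; commitIndex=1
Op 5: F1 acks idx 1 -> match: F0=0 F1=1 F2=1; commitIndex=1
Op 6: F1 acks idx 1 -> match: F0=0 F1=1 F2=1; commitIndex=1
Op 7: F1 acks idx 1 -> match: F0=0 F1=1 F2=1; commitIndex=1
Op 8: append 1 -> log_len=2
Op 9: append 1 -> log_len=3
Op 10: F2 acks idx 1 -> match: F0=0 F1=1 F2=1; commitIndex=1
Op 11: F2 acks idx 2 -> match: F0=0 F1=1 F2=2; commitIndex=1
Op 12: F0 acks idx 2 -> match: F0=2 F1=1 F2=2; commitIndex=2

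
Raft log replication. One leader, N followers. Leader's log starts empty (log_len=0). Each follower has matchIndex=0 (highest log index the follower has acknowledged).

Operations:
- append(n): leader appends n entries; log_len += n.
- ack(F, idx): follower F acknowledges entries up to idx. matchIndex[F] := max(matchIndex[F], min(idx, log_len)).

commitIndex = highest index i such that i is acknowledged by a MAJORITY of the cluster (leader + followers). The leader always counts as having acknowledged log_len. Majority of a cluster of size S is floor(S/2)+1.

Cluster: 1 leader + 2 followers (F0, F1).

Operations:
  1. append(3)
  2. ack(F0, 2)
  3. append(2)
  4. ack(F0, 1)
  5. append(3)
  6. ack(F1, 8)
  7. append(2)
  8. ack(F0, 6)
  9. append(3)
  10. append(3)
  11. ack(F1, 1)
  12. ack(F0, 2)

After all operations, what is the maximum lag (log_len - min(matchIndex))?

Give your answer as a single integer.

Op 1: append 3 -> log_len=3
Op 2: F0 acks idx 2 -> match: F0=2 F1=0; commitIndex=2
Op 3: append 2 -> log_len=5
Op 4: F0 acks idx 1 -> match: F0=2 F1=0; commitIndex=2
Op 5: append 3 -> log_len=8
Op 6: F1 acks idx 8 -> match: F0=2 F1=8; commitIndex=8
Op 7: append 2 -> log_len=10
Op 8: F0 acks idx 6 -> match: F0=6 F1=8; commitIndex=8
Op 9: append 3 -> log_len=13
Op 10: append 3 -> log_len=16
Op 11: F1 acks idx 1 -> match: F0=6 F1=8; commitIndex=8
Op 12: F0 acks idx 2 -> match: F0=6 F1=8; commitIndex=8

Answer: 10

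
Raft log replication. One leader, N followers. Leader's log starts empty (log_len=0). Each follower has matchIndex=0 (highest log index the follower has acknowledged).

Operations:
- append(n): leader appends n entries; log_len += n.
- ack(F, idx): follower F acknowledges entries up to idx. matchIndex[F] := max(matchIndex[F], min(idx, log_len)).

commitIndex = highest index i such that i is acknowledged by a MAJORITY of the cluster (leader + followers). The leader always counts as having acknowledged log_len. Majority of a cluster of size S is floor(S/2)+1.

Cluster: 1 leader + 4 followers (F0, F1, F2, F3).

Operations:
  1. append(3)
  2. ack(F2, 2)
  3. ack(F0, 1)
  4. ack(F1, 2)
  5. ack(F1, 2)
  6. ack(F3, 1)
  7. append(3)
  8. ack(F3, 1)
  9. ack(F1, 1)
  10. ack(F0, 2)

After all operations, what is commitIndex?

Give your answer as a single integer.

Op 1: append 3 -> log_len=3
Op 2: F2 acks idx 2 -> match: F0=0 F1=0 F2=2 F3=0; commitIndex=0
Op 3: F0 acks idx 1 -> match: F0=1 F1=0 F2=2 F3=0; commitIndex=1
Op 4: F1 acks idx 2 -> match: F0=1 F1=2 F2=2 F3=0; commitIndex=2
Op 5: F1 acks idx 2 -> match: F0=1 F1=2 F2=2 F3=0; commitIndex=2
Op 6: F3 acks idx 1 -> match: F0=1 F1=2 F2=2 F3=1; commitIndex=2
Op 7: append 3 -> log_len=6
Op 8: F3 acks idx 1 -> match: F0=1 F1=2 F2=2 F3=1; commitIndex=2
Op 9: F1 acks idx 1 -> match: F0=1 F1=2 F2=2 F3=1; commitIndex=2
Op 10: F0 acks idx 2 -> match: F0=2 F1=2 F2=2 F3=1; commitIndex=2

Answer: 2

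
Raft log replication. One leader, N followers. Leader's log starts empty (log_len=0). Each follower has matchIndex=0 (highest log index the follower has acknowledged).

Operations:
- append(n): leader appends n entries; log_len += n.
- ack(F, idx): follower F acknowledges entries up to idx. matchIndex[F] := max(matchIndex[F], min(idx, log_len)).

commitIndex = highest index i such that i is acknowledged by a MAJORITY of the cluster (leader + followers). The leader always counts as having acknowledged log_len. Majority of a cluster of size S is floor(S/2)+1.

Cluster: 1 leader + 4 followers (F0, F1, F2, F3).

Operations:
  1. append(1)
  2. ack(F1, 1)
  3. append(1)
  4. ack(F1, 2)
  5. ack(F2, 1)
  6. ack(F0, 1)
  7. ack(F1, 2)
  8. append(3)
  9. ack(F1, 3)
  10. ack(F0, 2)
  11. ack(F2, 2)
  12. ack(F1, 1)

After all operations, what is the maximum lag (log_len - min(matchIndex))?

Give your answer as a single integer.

Answer: 5

Derivation:
Op 1: append 1 -> log_len=1
Op 2: F1 acks idx 1 -> match: F0=0 F1=1 F2=0 F3=0; commitIndex=0
Op 3: append 1 -> log_len=2
Op 4: F1 acks idx 2 -> match: F0=0 F1=2 F2=0 F3=0; commitIndex=0
Op 5: F2 acks idx 1 -> match: F0=0 F1=2 F2=1 F3=0; commitIndex=1
Op 6: F0 acks idx 1 -> match: F0=1 F1=2 F2=1 F3=0; commitIndex=1
Op 7: F1 acks idx 2 -> match: F0=1 F1=2 F2=1 F3=0; commitIndex=1
Op 8: append 3 -> log_len=5
Op 9: F1 acks idx 3 -> match: F0=1 F1=3 F2=1 F3=0; commitIndex=1
Op 10: F0 acks idx 2 -> match: F0=2 F1=3 F2=1 F3=0; commitIndex=2
Op 11: F2 acks idx 2 -> match: F0=2 F1=3 F2=2 F3=0; commitIndex=2
Op 12: F1 acks idx 1 -> match: F0=2 F1=3 F2=2 F3=0; commitIndex=2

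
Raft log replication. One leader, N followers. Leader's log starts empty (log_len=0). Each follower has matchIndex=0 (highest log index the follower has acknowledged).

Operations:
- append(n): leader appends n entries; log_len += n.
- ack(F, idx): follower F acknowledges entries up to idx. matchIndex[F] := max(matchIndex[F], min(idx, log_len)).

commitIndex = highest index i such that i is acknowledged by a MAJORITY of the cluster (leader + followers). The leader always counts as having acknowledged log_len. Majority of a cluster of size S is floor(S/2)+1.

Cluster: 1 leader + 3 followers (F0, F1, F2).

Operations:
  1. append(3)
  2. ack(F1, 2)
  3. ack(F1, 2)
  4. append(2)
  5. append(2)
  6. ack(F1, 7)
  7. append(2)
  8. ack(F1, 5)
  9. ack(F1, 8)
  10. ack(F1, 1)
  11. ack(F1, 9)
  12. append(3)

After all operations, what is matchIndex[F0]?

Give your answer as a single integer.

Op 1: append 3 -> log_len=3
Op 2: F1 acks idx 2 -> match: F0=0 F1=2 F2=0; commitIndex=0
Op 3: F1 acks idx 2 -> match: F0=0 F1=2 F2=0; commitIndex=0
Op 4: append 2 -> log_len=5
Op 5: append 2 -> log_len=7
Op 6: F1 acks idx 7 -> match: F0=0 F1=7 F2=0; commitIndex=0
Op 7: append 2 -> log_len=9
Op 8: F1 acks idx 5 -> match: F0=0 F1=7 F2=0; commitIndex=0
Op 9: F1 acks idx 8 -> match: F0=0 F1=8 F2=0; commitIndex=0
Op 10: F1 acks idx 1 -> match: F0=0 F1=8 F2=0; commitIndex=0
Op 11: F1 acks idx 9 -> match: F0=0 F1=9 F2=0; commitIndex=0
Op 12: append 3 -> log_len=12

Answer: 0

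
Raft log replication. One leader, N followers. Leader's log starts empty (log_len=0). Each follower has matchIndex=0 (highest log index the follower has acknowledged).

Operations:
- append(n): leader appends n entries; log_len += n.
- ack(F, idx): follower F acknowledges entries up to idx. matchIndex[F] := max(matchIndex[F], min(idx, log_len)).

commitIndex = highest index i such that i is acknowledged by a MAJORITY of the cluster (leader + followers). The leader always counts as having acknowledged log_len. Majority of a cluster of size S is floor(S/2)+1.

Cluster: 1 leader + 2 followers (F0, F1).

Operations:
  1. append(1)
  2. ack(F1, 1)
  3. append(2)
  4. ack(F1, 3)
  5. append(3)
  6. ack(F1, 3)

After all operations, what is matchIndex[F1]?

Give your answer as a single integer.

Op 1: append 1 -> log_len=1
Op 2: F1 acks idx 1 -> match: F0=0 F1=1; commitIndex=1
Op 3: append 2 -> log_len=3
Op 4: F1 acks idx 3 -> match: F0=0 F1=3; commitIndex=3
Op 5: append 3 -> log_len=6
Op 6: F1 acks idx 3 -> match: F0=0 F1=3; commitIndex=3

Answer: 3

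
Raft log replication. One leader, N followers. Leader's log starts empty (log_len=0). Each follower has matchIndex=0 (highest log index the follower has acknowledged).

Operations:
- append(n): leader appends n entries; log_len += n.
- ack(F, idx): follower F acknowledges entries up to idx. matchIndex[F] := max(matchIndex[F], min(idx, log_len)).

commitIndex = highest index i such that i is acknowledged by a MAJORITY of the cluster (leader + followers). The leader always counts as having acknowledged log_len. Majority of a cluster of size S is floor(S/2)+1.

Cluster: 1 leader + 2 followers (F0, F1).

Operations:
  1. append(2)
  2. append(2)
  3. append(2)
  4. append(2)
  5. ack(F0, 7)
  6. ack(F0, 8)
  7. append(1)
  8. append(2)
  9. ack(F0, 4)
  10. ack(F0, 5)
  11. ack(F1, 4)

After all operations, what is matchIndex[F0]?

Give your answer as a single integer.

Answer: 8

Derivation:
Op 1: append 2 -> log_len=2
Op 2: append 2 -> log_len=4
Op 3: append 2 -> log_len=6
Op 4: append 2 -> log_len=8
Op 5: F0 acks idx 7 -> match: F0=7 F1=0; commitIndex=7
Op 6: F0 acks idx 8 -> match: F0=8 F1=0; commitIndex=8
Op 7: append 1 -> log_len=9
Op 8: append 2 -> log_len=11
Op 9: F0 acks idx 4 -> match: F0=8 F1=0; commitIndex=8
Op 10: F0 acks idx 5 -> match: F0=8 F1=0; commitIndex=8
Op 11: F1 acks idx 4 -> match: F0=8 F1=4; commitIndex=8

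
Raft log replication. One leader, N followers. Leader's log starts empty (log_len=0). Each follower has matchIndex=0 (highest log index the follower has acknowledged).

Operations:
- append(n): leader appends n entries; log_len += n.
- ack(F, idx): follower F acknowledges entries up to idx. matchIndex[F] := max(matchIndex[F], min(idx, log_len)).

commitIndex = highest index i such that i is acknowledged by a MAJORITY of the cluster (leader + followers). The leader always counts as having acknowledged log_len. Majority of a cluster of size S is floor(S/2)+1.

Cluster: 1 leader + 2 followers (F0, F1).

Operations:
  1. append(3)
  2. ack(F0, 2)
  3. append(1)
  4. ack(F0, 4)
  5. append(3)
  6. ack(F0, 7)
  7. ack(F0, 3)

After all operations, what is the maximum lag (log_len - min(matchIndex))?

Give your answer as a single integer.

Op 1: append 3 -> log_len=3
Op 2: F0 acks idx 2 -> match: F0=2 F1=0; commitIndex=2
Op 3: append 1 -> log_len=4
Op 4: F0 acks idx 4 -> match: F0=4 F1=0; commitIndex=4
Op 5: append 3 -> log_len=7
Op 6: F0 acks idx 7 -> match: F0=7 F1=0; commitIndex=7
Op 7: F0 acks idx 3 -> match: F0=7 F1=0; commitIndex=7

Answer: 7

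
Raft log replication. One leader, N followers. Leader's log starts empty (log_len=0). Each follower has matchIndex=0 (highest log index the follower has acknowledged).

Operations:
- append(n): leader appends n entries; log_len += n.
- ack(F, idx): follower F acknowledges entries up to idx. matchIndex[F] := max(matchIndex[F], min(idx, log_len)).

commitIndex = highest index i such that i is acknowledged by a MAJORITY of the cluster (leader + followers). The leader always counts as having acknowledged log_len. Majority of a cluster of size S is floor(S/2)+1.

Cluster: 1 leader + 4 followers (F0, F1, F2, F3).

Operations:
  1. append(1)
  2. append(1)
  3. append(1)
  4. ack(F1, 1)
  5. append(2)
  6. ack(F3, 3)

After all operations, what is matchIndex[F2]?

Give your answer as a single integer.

Answer: 0

Derivation:
Op 1: append 1 -> log_len=1
Op 2: append 1 -> log_len=2
Op 3: append 1 -> log_len=3
Op 4: F1 acks idx 1 -> match: F0=0 F1=1 F2=0 F3=0; commitIndex=0
Op 5: append 2 -> log_len=5
Op 6: F3 acks idx 3 -> match: F0=0 F1=1 F2=0 F3=3; commitIndex=1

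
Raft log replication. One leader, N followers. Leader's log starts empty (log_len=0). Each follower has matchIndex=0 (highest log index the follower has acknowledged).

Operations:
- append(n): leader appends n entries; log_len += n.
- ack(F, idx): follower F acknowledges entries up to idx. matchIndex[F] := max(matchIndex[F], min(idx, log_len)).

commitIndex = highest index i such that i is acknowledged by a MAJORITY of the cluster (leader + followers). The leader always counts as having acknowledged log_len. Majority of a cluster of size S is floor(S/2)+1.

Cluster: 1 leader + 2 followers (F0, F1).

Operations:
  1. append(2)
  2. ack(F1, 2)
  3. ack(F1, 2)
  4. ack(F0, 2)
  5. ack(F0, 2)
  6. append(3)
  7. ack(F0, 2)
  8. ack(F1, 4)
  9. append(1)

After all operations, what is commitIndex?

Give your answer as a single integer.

Answer: 4

Derivation:
Op 1: append 2 -> log_len=2
Op 2: F1 acks idx 2 -> match: F0=0 F1=2; commitIndex=2
Op 3: F1 acks idx 2 -> match: F0=0 F1=2; commitIndex=2
Op 4: F0 acks idx 2 -> match: F0=2 F1=2; commitIndex=2
Op 5: F0 acks idx 2 -> match: F0=2 F1=2; commitIndex=2
Op 6: append 3 -> log_len=5
Op 7: F0 acks idx 2 -> match: F0=2 F1=2; commitIndex=2
Op 8: F1 acks idx 4 -> match: F0=2 F1=4; commitIndex=4
Op 9: append 1 -> log_len=6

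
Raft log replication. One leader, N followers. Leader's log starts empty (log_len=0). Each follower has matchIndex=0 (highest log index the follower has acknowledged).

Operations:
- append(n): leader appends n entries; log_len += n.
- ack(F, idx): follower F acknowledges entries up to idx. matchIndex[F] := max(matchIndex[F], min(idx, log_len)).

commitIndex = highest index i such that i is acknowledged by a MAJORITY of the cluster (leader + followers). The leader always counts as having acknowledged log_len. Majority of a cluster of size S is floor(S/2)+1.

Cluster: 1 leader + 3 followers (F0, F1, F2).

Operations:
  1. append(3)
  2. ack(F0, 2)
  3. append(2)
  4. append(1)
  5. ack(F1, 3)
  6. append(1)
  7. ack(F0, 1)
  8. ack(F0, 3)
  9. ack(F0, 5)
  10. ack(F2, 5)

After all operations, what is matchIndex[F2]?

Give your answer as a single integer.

Answer: 5

Derivation:
Op 1: append 3 -> log_len=3
Op 2: F0 acks idx 2 -> match: F0=2 F1=0 F2=0; commitIndex=0
Op 3: append 2 -> log_len=5
Op 4: append 1 -> log_len=6
Op 5: F1 acks idx 3 -> match: F0=2 F1=3 F2=0; commitIndex=2
Op 6: append 1 -> log_len=7
Op 7: F0 acks idx 1 -> match: F0=2 F1=3 F2=0; commitIndex=2
Op 8: F0 acks idx 3 -> match: F0=3 F1=3 F2=0; commitIndex=3
Op 9: F0 acks idx 5 -> match: F0=5 F1=3 F2=0; commitIndex=3
Op 10: F2 acks idx 5 -> match: F0=5 F1=3 F2=5; commitIndex=5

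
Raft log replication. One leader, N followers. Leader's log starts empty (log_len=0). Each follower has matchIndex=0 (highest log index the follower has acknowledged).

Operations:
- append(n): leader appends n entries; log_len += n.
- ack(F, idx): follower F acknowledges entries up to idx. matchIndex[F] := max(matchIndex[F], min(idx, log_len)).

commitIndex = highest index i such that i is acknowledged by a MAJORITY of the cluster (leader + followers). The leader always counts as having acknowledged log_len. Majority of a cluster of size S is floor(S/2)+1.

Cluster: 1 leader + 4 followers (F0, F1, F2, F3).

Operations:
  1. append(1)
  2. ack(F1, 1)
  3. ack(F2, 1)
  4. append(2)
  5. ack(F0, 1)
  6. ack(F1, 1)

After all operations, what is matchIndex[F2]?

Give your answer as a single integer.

Op 1: append 1 -> log_len=1
Op 2: F1 acks idx 1 -> match: F0=0 F1=1 F2=0 F3=0; commitIndex=0
Op 3: F2 acks idx 1 -> match: F0=0 F1=1 F2=1 F3=0; commitIndex=1
Op 4: append 2 -> log_len=3
Op 5: F0 acks idx 1 -> match: F0=1 F1=1 F2=1 F3=0; commitIndex=1
Op 6: F1 acks idx 1 -> match: F0=1 F1=1 F2=1 F3=0; commitIndex=1

Answer: 1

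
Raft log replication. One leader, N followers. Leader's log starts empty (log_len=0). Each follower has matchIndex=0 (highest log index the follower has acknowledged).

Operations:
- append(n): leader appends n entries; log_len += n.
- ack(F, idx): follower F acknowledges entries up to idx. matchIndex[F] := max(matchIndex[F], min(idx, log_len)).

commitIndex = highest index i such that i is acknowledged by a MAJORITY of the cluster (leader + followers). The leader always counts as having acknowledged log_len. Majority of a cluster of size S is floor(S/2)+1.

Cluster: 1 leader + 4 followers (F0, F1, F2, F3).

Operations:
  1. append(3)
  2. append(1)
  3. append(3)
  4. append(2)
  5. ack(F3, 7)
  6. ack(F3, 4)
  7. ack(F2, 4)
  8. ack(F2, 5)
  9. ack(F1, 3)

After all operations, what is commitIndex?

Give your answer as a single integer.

Answer: 5

Derivation:
Op 1: append 3 -> log_len=3
Op 2: append 1 -> log_len=4
Op 3: append 3 -> log_len=7
Op 4: append 2 -> log_len=9
Op 5: F3 acks idx 7 -> match: F0=0 F1=0 F2=0 F3=7; commitIndex=0
Op 6: F3 acks idx 4 -> match: F0=0 F1=0 F2=0 F3=7; commitIndex=0
Op 7: F2 acks idx 4 -> match: F0=0 F1=0 F2=4 F3=7; commitIndex=4
Op 8: F2 acks idx 5 -> match: F0=0 F1=0 F2=5 F3=7; commitIndex=5
Op 9: F1 acks idx 3 -> match: F0=0 F1=3 F2=5 F3=7; commitIndex=5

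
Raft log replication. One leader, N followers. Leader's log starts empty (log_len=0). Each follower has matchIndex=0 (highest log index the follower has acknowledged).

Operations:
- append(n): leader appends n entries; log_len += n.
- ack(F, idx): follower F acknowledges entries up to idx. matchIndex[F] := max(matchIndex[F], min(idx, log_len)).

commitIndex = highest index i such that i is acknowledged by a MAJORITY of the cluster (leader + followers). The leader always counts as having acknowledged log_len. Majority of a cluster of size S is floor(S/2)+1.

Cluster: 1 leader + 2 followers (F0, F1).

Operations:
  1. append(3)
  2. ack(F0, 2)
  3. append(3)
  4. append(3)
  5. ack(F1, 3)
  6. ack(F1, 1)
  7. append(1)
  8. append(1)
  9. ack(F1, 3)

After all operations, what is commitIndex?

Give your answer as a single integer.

Op 1: append 3 -> log_len=3
Op 2: F0 acks idx 2 -> match: F0=2 F1=0; commitIndex=2
Op 3: append 3 -> log_len=6
Op 4: append 3 -> log_len=9
Op 5: F1 acks idx 3 -> match: F0=2 F1=3; commitIndex=3
Op 6: F1 acks idx 1 -> match: F0=2 F1=3; commitIndex=3
Op 7: append 1 -> log_len=10
Op 8: append 1 -> log_len=11
Op 9: F1 acks idx 3 -> match: F0=2 F1=3; commitIndex=3

Answer: 3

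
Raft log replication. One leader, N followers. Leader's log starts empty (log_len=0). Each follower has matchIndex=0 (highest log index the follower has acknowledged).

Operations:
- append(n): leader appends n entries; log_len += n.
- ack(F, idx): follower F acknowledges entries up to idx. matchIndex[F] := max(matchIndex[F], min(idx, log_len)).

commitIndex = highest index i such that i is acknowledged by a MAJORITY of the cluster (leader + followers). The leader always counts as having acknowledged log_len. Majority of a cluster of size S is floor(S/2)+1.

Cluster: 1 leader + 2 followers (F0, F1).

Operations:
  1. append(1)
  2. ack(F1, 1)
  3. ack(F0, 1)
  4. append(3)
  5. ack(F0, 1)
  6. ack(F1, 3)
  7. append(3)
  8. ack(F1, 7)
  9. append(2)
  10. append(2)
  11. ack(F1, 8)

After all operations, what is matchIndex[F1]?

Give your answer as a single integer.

Answer: 8

Derivation:
Op 1: append 1 -> log_len=1
Op 2: F1 acks idx 1 -> match: F0=0 F1=1; commitIndex=1
Op 3: F0 acks idx 1 -> match: F0=1 F1=1; commitIndex=1
Op 4: append 3 -> log_len=4
Op 5: F0 acks idx 1 -> match: F0=1 F1=1; commitIndex=1
Op 6: F1 acks idx 3 -> match: F0=1 F1=3; commitIndex=3
Op 7: append 3 -> log_len=7
Op 8: F1 acks idx 7 -> match: F0=1 F1=7; commitIndex=7
Op 9: append 2 -> log_len=9
Op 10: append 2 -> log_len=11
Op 11: F1 acks idx 8 -> match: F0=1 F1=8; commitIndex=8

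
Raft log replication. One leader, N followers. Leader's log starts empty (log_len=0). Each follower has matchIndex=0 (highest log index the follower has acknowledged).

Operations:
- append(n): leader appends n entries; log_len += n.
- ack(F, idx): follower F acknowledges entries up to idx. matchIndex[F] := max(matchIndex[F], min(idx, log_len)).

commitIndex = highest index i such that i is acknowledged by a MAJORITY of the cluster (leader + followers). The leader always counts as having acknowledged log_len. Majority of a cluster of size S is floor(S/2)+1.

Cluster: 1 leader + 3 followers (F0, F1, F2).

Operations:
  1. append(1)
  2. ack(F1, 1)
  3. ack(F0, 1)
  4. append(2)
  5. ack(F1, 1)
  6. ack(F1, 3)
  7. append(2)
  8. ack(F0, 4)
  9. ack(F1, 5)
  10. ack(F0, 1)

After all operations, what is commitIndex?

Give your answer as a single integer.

Op 1: append 1 -> log_len=1
Op 2: F1 acks idx 1 -> match: F0=0 F1=1 F2=0; commitIndex=0
Op 3: F0 acks idx 1 -> match: F0=1 F1=1 F2=0; commitIndex=1
Op 4: append 2 -> log_len=3
Op 5: F1 acks idx 1 -> match: F0=1 F1=1 F2=0; commitIndex=1
Op 6: F1 acks idx 3 -> match: F0=1 F1=3 F2=0; commitIndex=1
Op 7: append 2 -> log_len=5
Op 8: F0 acks idx 4 -> match: F0=4 F1=3 F2=0; commitIndex=3
Op 9: F1 acks idx 5 -> match: F0=4 F1=5 F2=0; commitIndex=4
Op 10: F0 acks idx 1 -> match: F0=4 F1=5 F2=0; commitIndex=4

Answer: 4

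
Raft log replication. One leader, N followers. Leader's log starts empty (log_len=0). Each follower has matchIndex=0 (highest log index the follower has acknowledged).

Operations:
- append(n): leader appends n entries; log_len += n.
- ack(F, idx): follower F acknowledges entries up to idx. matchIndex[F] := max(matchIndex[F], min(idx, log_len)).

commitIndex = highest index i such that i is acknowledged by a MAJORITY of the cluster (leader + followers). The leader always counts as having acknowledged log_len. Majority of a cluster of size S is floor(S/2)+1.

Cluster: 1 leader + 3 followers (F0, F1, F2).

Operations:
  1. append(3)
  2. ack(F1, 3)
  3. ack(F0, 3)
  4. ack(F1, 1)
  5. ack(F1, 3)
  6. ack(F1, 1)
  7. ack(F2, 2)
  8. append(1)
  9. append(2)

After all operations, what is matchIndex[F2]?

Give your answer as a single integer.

Answer: 2

Derivation:
Op 1: append 3 -> log_len=3
Op 2: F1 acks idx 3 -> match: F0=0 F1=3 F2=0; commitIndex=0
Op 3: F0 acks idx 3 -> match: F0=3 F1=3 F2=0; commitIndex=3
Op 4: F1 acks idx 1 -> match: F0=3 F1=3 F2=0; commitIndex=3
Op 5: F1 acks idx 3 -> match: F0=3 F1=3 F2=0; commitIndex=3
Op 6: F1 acks idx 1 -> match: F0=3 F1=3 F2=0; commitIndex=3
Op 7: F2 acks idx 2 -> match: F0=3 F1=3 F2=2; commitIndex=3
Op 8: append 1 -> log_len=4
Op 9: append 2 -> log_len=6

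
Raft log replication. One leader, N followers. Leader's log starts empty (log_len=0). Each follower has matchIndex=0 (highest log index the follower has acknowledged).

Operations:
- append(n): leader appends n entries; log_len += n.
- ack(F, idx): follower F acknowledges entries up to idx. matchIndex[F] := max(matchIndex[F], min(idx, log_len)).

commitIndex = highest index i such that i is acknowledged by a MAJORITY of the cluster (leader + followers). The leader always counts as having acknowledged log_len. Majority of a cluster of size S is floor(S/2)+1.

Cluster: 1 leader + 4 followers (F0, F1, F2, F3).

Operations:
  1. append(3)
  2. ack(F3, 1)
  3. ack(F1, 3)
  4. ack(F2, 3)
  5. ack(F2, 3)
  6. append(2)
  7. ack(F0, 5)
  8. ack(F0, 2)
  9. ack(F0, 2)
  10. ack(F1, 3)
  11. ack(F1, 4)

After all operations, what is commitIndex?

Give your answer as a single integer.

Op 1: append 3 -> log_len=3
Op 2: F3 acks idx 1 -> match: F0=0 F1=0 F2=0 F3=1; commitIndex=0
Op 3: F1 acks idx 3 -> match: F0=0 F1=3 F2=0 F3=1; commitIndex=1
Op 4: F2 acks idx 3 -> match: F0=0 F1=3 F2=3 F3=1; commitIndex=3
Op 5: F2 acks idx 3 -> match: F0=0 F1=3 F2=3 F3=1; commitIndex=3
Op 6: append 2 -> log_len=5
Op 7: F0 acks idx 5 -> match: F0=5 F1=3 F2=3 F3=1; commitIndex=3
Op 8: F0 acks idx 2 -> match: F0=5 F1=3 F2=3 F3=1; commitIndex=3
Op 9: F0 acks idx 2 -> match: F0=5 F1=3 F2=3 F3=1; commitIndex=3
Op 10: F1 acks idx 3 -> match: F0=5 F1=3 F2=3 F3=1; commitIndex=3
Op 11: F1 acks idx 4 -> match: F0=5 F1=4 F2=3 F3=1; commitIndex=4

Answer: 4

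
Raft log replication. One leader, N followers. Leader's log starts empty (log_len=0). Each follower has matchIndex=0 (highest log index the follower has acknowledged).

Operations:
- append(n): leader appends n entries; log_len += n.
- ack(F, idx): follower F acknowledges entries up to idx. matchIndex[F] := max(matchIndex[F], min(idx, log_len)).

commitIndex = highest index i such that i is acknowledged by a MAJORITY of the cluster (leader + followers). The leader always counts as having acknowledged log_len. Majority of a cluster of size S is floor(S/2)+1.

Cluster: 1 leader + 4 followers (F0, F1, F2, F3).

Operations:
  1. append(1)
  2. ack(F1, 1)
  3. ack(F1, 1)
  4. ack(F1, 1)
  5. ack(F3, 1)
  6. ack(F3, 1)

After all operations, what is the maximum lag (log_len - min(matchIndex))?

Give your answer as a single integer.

Op 1: append 1 -> log_len=1
Op 2: F1 acks idx 1 -> match: F0=0 F1=1 F2=0 F3=0; commitIndex=0
Op 3: F1 acks idx 1 -> match: F0=0 F1=1 F2=0 F3=0; commitIndex=0
Op 4: F1 acks idx 1 -> match: F0=0 F1=1 F2=0 F3=0; commitIndex=0
Op 5: F3 acks idx 1 -> match: F0=0 F1=1 F2=0 F3=1; commitIndex=1
Op 6: F3 acks idx 1 -> match: F0=0 F1=1 F2=0 F3=1; commitIndex=1

Answer: 1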